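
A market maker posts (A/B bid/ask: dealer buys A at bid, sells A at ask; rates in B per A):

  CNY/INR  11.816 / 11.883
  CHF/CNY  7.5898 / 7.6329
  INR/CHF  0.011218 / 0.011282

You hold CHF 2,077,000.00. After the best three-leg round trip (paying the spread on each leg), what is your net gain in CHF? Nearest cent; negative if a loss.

Best loop CHF → CNY → INR → CHF:
CHF 2,077,000.00 × 7.5898 (sell CHF at bid) = CNY 15,764,014.60
CNY 15,764,014.60 × 11.816 (sell CNY at bid) = INR 186,267,596.51
INR 186,267,596.51 × 0.011218 (sell INR at bid) = CHF 2,089,549.90

Net profit: CHF 12,549.90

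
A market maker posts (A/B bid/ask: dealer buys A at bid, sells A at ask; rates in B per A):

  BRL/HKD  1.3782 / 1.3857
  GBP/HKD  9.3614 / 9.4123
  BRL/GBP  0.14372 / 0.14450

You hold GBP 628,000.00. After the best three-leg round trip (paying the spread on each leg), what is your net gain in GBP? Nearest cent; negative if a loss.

Best loop GBP → BRL → HKD → GBP:
GBP 628,000.00 ÷ 0.14450 (buy BRL at ask) = BRL 4,346,020.76
BRL 4,346,020.76 × 1.3782 (sell BRL at bid) = HKD 5,989,685.81
HKD 5,989,685.81 ÷ 9.4123 (buy GBP at ask) = GBP 636,367.92

Net profit: GBP 8,367.92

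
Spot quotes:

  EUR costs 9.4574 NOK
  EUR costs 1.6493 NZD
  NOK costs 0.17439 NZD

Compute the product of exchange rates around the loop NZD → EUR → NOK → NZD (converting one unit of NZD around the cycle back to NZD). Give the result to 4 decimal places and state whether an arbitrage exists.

1.0000 (no arbitrage)

Around NZD → EUR → NOK → NZD: 1 ÷ 1.6493 × 9.4574 × 0.17439 = 0.999985
Product ≈ 1 (deviation 0.001%, within rounding noise).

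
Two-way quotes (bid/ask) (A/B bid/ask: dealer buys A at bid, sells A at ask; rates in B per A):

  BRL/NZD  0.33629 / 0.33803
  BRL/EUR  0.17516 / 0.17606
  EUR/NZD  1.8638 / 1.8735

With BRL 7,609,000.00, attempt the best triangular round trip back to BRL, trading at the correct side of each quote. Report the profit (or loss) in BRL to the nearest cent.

Net profit: BRL 148,595.71

Best loop BRL → NZD → EUR → BRL:
BRL 7,609,000.00 × 0.33629 (sell BRL at bid) = NZD 2,558,830.61
NZD 2,558,830.61 ÷ 1.8735 (buy EUR at ask) = EUR 1,365,802.30
EUR 1,365,802.30 ÷ 0.17606 (buy BRL at ask) = BRL 7,757,595.71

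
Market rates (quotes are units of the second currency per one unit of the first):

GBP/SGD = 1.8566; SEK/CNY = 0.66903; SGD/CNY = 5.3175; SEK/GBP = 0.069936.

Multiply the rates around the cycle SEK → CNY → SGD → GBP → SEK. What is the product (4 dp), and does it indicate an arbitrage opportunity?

Around SEK → CNY → SGD → GBP → SEK: 1 × 0.66903 ÷ 5.3175 ÷ 1.8566 ÷ 0.069936 = 0.968989
Product < 1; profitable direction is SEK → GBP → SGD → CNY → SEK.

0.9690 (arbitrage exists)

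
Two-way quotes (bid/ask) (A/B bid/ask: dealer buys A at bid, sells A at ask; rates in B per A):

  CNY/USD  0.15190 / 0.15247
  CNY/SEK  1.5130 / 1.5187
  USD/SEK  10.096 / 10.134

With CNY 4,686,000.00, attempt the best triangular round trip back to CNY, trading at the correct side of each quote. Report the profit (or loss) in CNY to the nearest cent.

Best loop CNY → USD → SEK → CNY:
CNY 4,686,000.00 × 0.15190 (sell CNY at bid) = USD 711,803.40
USD 711,803.40 × 10.096 (sell USD at bid) = SEK 7,186,367.13
SEK 7,186,367.13 ÷ 1.5187 (buy CNY at ask) = CNY 4,731,920.15

Net profit: CNY 45,920.15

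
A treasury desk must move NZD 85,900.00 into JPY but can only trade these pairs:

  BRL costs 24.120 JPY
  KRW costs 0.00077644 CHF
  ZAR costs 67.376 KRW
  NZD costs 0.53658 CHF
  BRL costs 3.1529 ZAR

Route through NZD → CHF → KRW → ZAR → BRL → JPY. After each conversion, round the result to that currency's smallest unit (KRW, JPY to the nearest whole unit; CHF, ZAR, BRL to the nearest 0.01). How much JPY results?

JPY 6,740,337

NZD 85,900.00 × 0.53658 = CHF 46,092.22
CHF 46,092.22 ÷ 0.00077644 = KRW 59,363,531
KRW 59,363,531 ÷ 67.376 = ZAR 881,078.29
ZAR 881,078.29 ÷ 3.1529 = BRL 279,450.12
BRL 279,450.12 × 24.120 = JPY 6,740,337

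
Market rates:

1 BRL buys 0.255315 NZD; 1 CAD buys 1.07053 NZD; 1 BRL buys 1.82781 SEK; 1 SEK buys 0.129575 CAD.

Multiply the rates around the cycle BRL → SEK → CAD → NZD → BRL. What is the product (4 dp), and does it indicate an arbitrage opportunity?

Around BRL → SEK → CAD → NZD → BRL: 1 × 1.82781 × 0.129575 × 1.07053 ÷ 0.255315 = 0.993058
Product < 1; profitable direction is BRL → NZD → CAD → SEK → BRL.

0.9931 (arbitrage exists)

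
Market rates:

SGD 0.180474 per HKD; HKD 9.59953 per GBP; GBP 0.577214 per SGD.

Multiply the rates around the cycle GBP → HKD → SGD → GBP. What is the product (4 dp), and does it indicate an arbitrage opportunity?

1.0000 (no arbitrage)

Around GBP → HKD → SGD → GBP: 1 × 9.59953 × 0.180474 × 0.577214 = 1.000003
Product ≈ 1 (deviation 0.000%, within rounding noise).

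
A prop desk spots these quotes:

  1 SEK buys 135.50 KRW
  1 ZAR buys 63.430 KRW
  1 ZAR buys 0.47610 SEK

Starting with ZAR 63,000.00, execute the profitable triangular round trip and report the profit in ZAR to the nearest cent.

Profit: ZAR 1,074.22

Profitable loop is ZAR → SEK → KRW → ZAR:
ZAR 63,000.00 × 0.47610 = SEK 29,994.30
SEK 29,994.30 × 135.50 = KRW 4,064,228
KRW 4,064,228 ÷ 63.430 = ZAR 64,074.22
Profit = ZAR 64,074.22 − ZAR 63,000.00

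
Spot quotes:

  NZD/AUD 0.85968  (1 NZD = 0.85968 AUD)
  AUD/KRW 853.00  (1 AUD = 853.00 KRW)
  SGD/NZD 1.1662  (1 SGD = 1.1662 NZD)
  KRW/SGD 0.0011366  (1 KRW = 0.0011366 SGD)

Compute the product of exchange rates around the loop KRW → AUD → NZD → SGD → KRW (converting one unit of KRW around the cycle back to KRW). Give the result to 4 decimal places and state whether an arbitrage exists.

Around KRW → AUD → NZD → SGD → KRW: 1 ÷ 853.00 ÷ 0.85968 ÷ 1.1662 ÷ 0.0011366 = 1.028806
Product > 1; profitable direction is KRW → AUD → NZD → SGD → KRW.

1.0288 (arbitrage exists)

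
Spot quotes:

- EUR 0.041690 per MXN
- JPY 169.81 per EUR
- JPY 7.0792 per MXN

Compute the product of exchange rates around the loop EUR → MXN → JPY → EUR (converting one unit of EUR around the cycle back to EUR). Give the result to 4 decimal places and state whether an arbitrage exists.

Around EUR → MXN → JPY → EUR: 1 ÷ 0.041690 × 7.0792 ÷ 169.81 = 0.999975
Product ≈ 1 (deviation 0.003%, within rounding noise).

1.0000 (no arbitrage)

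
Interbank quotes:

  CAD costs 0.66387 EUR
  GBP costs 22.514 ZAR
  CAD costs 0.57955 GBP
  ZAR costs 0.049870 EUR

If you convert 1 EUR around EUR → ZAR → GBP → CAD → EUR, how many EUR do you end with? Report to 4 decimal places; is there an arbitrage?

Around EUR → ZAR → GBP → CAD → EUR: 1 ÷ 0.049870 ÷ 22.514 ÷ 0.57955 × 0.66387 = 1.020235
Product > 1; profitable direction is EUR → ZAR → GBP → CAD → EUR.

1.0202 (arbitrage exists)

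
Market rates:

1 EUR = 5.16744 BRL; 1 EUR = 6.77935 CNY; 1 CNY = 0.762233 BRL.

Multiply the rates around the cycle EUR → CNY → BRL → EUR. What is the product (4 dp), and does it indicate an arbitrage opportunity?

Around EUR → CNY → BRL → EUR: 1 × 6.77935 × 0.762233 ÷ 5.16744 = 1.000001
Product ≈ 1 (deviation 0.000%, within rounding noise).

1.0000 (no arbitrage)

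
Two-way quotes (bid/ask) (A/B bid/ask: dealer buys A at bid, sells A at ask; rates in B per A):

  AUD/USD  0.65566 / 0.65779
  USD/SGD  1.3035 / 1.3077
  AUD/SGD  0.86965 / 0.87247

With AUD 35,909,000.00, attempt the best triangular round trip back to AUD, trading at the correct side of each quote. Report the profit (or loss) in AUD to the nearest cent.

Best loop AUD → SGD → USD → AUD:
AUD 35,909,000.00 × 0.86965 (sell AUD at bid) = SGD 31,228,261.85
SGD 31,228,261.85 ÷ 1.3077 (buy USD at ask) = USD 23,880,295.06
USD 23,880,295.06 ÷ 0.65779 (buy AUD at ask) = AUD 36,303,828.06

Net profit: AUD 394,828.06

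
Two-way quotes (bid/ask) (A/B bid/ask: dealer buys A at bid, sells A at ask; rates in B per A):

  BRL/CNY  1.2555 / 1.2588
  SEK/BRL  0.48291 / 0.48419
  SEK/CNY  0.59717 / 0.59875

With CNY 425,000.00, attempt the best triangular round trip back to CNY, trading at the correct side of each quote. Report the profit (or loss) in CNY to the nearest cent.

Best loop CNY → SEK → BRL → CNY:
CNY 425,000.00 ÷ 0.59875 (buy SEK at ask) = SEK 709,812.11
SEK 709,812.11 × 0.48291 (sell SEK at bid) = BRL 342,775.37
BRL 342,775.37 × 1.2555 (sell BRL at bid) = CNY 430,354.47

Net profit: CNY 5,354.47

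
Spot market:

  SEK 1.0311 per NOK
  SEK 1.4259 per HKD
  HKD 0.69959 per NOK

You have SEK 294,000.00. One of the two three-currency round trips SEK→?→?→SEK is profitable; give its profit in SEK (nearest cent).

Profit: SEK 9,889.33

Profitable loop is SEK → HKD → NOK → SEK:
SEK 294,000.00 ÷ 1.4259 = HKD 206,185.57
HKD 206,185.57 ÷ 0.69959 = NOK 294,723.43
NOK 294,723.43 × 1.0311 = SEK 303,889.33
Profit = SEK 303,889.33 − SEK 294,000.00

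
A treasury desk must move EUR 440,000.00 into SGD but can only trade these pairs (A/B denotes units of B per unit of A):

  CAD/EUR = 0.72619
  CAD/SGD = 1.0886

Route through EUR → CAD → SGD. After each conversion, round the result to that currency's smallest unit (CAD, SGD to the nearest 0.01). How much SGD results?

EUR 440,000.00 ÷ 0.72619 = CAD 605,902.04
CAD 605,902.04 × 1.0886 = SGD 659,584.96

SGD 659,584.96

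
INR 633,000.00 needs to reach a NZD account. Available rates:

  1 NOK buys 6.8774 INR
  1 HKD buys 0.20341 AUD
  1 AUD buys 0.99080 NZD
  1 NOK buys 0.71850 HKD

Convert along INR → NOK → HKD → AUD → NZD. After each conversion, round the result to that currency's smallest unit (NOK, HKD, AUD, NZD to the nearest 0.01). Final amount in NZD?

INR 633,000.00 ÷ 6.8774 = NOK 92,040.60
NOK 92,040.60 × 0.71850 = HKD 66,131.17
HKD 66,131.17 × 0.20341 = AUD 13,451.74
AUD 13,451.74 × 0.99080 = NZD 13,327.98

NZD 13,327.98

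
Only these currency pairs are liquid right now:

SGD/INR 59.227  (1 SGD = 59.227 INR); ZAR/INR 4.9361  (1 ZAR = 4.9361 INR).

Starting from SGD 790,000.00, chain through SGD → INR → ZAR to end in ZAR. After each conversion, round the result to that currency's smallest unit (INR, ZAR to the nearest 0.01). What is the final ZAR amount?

SGD 790,000.00 × 59.227 = INR 46,789,330.00
INR 46,789,330.00 ÷ 4.9361 = ZAR 9,479,007.72

ZAR 9,479,007.72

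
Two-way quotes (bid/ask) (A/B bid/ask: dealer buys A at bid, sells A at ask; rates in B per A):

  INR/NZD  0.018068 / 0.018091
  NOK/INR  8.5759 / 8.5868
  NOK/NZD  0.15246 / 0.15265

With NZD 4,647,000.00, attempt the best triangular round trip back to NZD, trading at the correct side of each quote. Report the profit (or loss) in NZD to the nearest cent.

Net profit: NZD 69,997.59

Best loop NZD → NOK → INR → NZD:
NZD 4,647,000.00 ÷ 0.15265 (buy NOK at ask) = NOK 30,442,188.01
NOK 30,442,188.01 × 8.5759 (sell NOK at bid) = INR 261,069,160.17
INR 261,069,160.17 × 0.018068 (sell INR at bid) = NZD 4,716,997.59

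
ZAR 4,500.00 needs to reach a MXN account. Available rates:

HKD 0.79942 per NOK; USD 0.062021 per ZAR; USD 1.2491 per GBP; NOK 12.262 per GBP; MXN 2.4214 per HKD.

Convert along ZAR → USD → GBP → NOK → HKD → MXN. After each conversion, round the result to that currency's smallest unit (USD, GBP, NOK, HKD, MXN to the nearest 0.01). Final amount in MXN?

MXN 5,303.28

ZAR 4,500.00 × 0.062021 = USD 279.09
USD 279.09 ÷ 1.2491 = GBP 223.43
GBP 223.43 × 12.262 = NOK 2,739.70
NOK 2,739.70 × 0.79942 = HKD 2,190.17
HKD 2,190.17 × 2.4214 = MXN 5,303.28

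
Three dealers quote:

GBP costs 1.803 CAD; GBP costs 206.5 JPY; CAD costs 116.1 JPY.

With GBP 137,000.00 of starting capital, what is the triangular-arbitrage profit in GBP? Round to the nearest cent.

Profitable loop is GBP → CAD → JPY → GBP:
GBP 137,000.00 × 1.803 = CAD 247,011.00
CAD 247,011.00 × 116.1 = JPY 28,677,977
JPY 28,677,977 ÷ 206.5 = GBP 138,876.40
Profit = GBP 138,876.40 − GBP 137,000.00

Profit: GBP 1,876.40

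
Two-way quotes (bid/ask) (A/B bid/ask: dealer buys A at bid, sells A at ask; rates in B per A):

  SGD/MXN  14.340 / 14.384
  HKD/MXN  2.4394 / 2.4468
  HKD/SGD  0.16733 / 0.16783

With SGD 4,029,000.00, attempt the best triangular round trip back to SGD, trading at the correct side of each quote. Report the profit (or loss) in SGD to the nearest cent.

Net profit: SGD 42,280.43

Best loop SGD → HKD → MXN → SGD:
SGD 4,029,000.00 ÷ 0.16783 (buy HKD at ask) = HKD 24,006,435.08
HKD 24,006,435.08 × 2.4394 (sell HKD at bid) = MXN 58,561,297.74
MXN 58,561,297.74 ÷ 14.384 (buy SGD at ask) = SGD 4,071,280.43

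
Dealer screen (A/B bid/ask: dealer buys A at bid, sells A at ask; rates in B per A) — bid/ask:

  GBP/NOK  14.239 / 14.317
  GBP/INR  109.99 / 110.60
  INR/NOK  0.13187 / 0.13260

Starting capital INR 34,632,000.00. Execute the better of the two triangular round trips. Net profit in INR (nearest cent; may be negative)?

Best loop INR → NOK → GBP → INR:
INR 34,632,000.00 × 0.13187 (sell INR at bid) = NOK 4,566,921.84
NOK 4,566,921.84 ÷ 14.317 (buy GBP at ask) = GBP 318,985.95
GBP 318,985.95 × 109.99 (sell GBP at bid) = INR 35,085,264.59

Net profit: INR 453,264.59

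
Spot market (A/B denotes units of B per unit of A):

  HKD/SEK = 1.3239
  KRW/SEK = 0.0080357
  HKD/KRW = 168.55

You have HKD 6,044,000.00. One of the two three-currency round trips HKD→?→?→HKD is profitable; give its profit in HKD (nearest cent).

Profitable loop is HKD → KRW → SEK → HKD:
HKD 6,044,000.00 × 168.55 = KRW 1,018,716,200
KRW 1,018,716,200 × 0.0080357 = SEK 8,186,097.77
SEK 8,186,097.77 ÷ 1.3239 = HKD 6,183,320.32
Profit = HKD 6,183,320.32 − HKD 6,044,000.00

Profit: HKD 139,320.32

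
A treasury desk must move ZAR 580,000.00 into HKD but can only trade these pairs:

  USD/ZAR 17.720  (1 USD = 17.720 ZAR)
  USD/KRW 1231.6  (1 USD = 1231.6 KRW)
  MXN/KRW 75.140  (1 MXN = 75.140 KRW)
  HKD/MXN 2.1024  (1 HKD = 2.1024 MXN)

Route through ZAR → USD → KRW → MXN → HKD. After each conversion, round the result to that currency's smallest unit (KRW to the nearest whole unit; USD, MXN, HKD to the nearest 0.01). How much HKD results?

HKD 255,180.49

ZAR 580,000.00 ÷ 17.720 = USD 32,731.38
USD 32,731.38 × 1231.6 = KRW 40,311,968
KRW 40,311,968 ÷ 75.140 = MXN 536,491.46
MXN 536,491.46 ÷ 2.1024 = HKD 255,180.49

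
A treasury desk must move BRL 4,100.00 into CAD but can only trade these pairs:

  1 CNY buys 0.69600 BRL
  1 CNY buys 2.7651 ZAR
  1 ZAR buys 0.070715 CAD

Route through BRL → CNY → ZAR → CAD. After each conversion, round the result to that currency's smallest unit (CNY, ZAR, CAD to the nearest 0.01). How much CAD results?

BRL 4,100.00 ÷ 0.69600 = CNY 5,890.80
CNY 5,890.80 × 2.7651 = ZAR 16,288.65
ZAR 16,288.65 × 0.070715 = CAD 1,151.85

CAD 1,151.85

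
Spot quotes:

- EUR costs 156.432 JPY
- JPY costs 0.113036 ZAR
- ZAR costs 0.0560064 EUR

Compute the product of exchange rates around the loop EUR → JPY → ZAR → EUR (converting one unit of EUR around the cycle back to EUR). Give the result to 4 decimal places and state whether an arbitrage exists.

0.9903 (arbitrage exists)

Around EUR → JPY → ZAR → EUR: 1 × 156.432 × 0.113036 × 0.0560064 = 0.990330
Product < 1; profitable direction is EUR → ZAR → JPY → EUR.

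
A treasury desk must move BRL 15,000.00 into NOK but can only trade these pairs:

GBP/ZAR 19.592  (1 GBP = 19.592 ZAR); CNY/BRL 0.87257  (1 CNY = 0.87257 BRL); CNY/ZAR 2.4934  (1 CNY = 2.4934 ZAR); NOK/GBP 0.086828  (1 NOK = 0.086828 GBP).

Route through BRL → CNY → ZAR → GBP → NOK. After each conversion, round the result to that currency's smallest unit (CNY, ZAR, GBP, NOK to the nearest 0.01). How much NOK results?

BRL 15,000.00 ÷ 0.87257 = CNY 17,190.60
CNY 17,190.60 × 2.4934 = ZAR 42,863.04
ZAR 42,863.04 ÷ 19.592 = GBP 2,187.78
GBP 2,187.78 ÷ 0.086828 = NOK 25,196.71

NOK 25,196.71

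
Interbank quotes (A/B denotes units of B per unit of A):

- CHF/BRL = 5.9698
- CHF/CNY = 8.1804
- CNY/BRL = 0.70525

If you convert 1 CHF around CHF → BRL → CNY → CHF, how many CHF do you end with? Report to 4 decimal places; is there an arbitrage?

1.0348 (arbitrage exists)

Around CHF → BRL → CNY → CHF: 1 × 5.9698 ÷ 0.70525 ÷ 8.1804 = 1.034766
Product > 1; profitable direction is CHF → BRL → CNY → CHF.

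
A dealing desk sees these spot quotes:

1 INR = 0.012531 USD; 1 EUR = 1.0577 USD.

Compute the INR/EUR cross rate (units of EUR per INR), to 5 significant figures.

1 INR × 0.012531 = 0.012531 USD
0.012531 USD ÷ 1.0577 = 0.0118474 EUR

INR/EUR = 0.011847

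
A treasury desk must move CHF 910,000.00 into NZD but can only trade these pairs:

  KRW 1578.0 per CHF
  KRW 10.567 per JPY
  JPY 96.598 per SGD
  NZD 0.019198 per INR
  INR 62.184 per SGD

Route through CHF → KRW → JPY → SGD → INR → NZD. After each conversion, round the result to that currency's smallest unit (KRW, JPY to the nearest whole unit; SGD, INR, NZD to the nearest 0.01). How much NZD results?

NZD 1,679,434.97

CHF 910,000.00 × 1578.0 = KRW 1,435,980,000
KRW 1,435,980,000 ÷ 10.567 = JPY 135,892,874
JPY 135,892,874 ÷ 96.598 = SGD 1,406,787.66
SGD 1,406,787.66 × 62.184 = INR 87,479,683.85
INR 87,479,683.85 × 0.019198 = NZD 1,679,434.97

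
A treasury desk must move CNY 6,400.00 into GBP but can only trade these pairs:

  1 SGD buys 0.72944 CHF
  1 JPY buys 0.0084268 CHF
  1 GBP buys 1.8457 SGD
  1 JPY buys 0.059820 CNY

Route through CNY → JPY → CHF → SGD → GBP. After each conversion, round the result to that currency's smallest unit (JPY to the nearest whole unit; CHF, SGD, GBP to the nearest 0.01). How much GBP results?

CNY 6,400.00 ÷ 0.059820 = JPY 106,988
JPY 106,988 × 0.0084268 = CHF 901.57
CHF 901.57 ÷ 0.72944 = SGD 1,235.98
SGD 1,235.98 ÷ 1.8457 = GBP 669.65

GBP 669.65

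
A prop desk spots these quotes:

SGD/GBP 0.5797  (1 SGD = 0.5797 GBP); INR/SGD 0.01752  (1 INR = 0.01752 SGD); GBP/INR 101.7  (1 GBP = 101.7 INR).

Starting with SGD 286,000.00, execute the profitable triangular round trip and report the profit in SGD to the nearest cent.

Profit: SGD 9,409.45

Profitable loop is SGD → GBP → INR → SGD:
SGD 286,000.00 × 0.5797 = GBP 165,794.20
GBP 165,794.20 × 101.7 = INR 16,861,270.14
INR 16,861,270.14 × 0.01752 = SGD 295,409.45
Profit = SGD 295,409.45 − SGD 286,000.00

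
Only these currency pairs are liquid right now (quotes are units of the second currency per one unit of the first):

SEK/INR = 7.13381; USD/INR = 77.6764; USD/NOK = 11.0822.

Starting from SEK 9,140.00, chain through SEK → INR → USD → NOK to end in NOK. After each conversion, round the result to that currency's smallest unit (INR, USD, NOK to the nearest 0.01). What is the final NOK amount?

SEK 9,140.00 × 7.13381 = INR 65,203.02
INR 65,203.02 ÷ 77.6764 = USD 839.42
USD 839.42 × 11.0822 = NOK 9,302.62

NOK 9,302.62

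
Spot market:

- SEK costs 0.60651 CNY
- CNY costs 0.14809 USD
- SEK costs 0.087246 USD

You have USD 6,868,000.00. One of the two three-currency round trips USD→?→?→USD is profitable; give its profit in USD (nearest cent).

Profit: USD 202,472.88

Profitable loop is USD → SEK → CNY → USD:
USD 6,868,000.00 ÷ 0.087246 = SEK 78,719,941.32
SEK 78,719,941.32 × 0.60651 = CNY 47,744,431.61
CNY 47,744,431.61 × 0.14809 = USD 7,070,472.88
Profit = USD 7,070,472.88 − USD 6,868,000.00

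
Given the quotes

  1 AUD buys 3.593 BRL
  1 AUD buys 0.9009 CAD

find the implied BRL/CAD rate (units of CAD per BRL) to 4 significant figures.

BRL/CAD = 0.2507

1 BRL ÷ 3.593 = 0.278319 AUD
0.278319 AUD × 0.9009 = 0.250738 CAD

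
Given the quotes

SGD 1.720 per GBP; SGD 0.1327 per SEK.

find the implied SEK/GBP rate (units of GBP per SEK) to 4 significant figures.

1 SEK × 0.1327 = 0.1327 SGD
0.1327 SGD ÷ 1.720 = 0.0771512 GBP

SEK/GBP = 0.07715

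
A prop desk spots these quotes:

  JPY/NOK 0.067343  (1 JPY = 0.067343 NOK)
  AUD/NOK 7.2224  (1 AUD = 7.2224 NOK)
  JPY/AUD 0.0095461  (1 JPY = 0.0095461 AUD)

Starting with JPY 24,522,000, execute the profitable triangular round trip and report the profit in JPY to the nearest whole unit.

Profit: JPY 583,620

Profitable loop is JPY → AUD → NOK → JPY:
JPY 24,522,000 × 0.0095461 = AUD 234,089.46
AUD 234,089.46 × 7.2224 = NOK 1,690,687.75
NOK 1,690,687.75 ÷ 0.067343 = JPY 25,105,620
Profit = JPY 25,105,620 − JPY 24,522,000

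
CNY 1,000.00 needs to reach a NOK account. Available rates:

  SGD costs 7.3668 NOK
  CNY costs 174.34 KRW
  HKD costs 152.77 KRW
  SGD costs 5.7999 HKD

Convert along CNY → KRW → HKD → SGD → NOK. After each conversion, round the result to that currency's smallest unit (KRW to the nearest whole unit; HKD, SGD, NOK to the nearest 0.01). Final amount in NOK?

NOK 1,449.49

CNY 1,000.00 × 174.34 = KRW 174,340
KRW 174,340 ÷ 152.77 = HKD 1,141.19
HKD 1,141.19 ÷ 5.7999 = SGD 196.76
SGD 196.76 × 7.3668 = NOK 1,449.49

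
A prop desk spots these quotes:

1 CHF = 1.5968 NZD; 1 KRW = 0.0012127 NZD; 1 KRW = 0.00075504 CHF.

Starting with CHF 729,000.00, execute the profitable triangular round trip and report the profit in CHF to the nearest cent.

Profit: CHF 4,264.10

Profitable loop is CHF → KRW → NZD → CHF:
CHF 729,000.00 ÷ 0.00075504 = KRW 965,511,761
KRW 965,511,761 × 0.0012127 = NZD 1,170,876.11
NZD 1,170,876.11 ÷ 1.5968 = CHF 733,264.10
Profit = CHF 733,264.10 − CHF 729,000.00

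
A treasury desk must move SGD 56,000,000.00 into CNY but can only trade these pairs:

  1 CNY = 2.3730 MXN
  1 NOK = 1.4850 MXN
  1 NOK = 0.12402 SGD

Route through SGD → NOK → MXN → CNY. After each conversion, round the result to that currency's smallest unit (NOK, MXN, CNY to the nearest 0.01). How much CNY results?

SGD 56,000,000.00 ÷ 0.12402 = NOK 451,540,074.18
NOK 451,540,074.18 × 1.4850 = MXN 670,537,010.16
MXN 670,537,010.16 ÷ 2.3730 = CNY 282,569,325.82

CNY 282,569,325.82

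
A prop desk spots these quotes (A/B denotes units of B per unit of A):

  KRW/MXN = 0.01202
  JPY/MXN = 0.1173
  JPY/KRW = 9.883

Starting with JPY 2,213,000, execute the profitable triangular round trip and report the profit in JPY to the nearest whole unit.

Profitable loop is JPY → KRW → MXN → JPY:
JPY 2,213,000 × 9.883 = KRW 21,871,079
KRW 21,871,079 × 0.01202 = MXN 262,890.37
MXN 262,890.37 ÷ 0.1173 = JPY 2,241,180
Profit = JPY 2,241,180 − JPY 2,213,000

Profit: JPY 28,180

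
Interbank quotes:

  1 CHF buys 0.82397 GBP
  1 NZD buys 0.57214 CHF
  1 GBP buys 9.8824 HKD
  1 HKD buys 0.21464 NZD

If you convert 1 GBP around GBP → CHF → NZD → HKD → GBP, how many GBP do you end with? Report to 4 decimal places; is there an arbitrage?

Around GBP → CHF → NZD → HKD → GBP: 1 ÷ 0.82397 ÷ 0.57214 ÷ 0.21464 ÷ 9.8824 = 1.000030
Product ≈ 1 (deviation 0.003%, within rounding noise).

1.0000 (no arbitrage)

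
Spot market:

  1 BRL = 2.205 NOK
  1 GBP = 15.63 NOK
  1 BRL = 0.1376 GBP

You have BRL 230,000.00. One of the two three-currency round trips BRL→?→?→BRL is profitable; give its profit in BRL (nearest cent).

Profit: BRL 5,808.26

Profitable loop is BRL → NOK → GBP → BRL:
BRL 230,000.00 × 2.205 = NOK 507,150.00
NOK 507,150.00 ÷ 15.63 = GBP 32,447.22
GBP 32,447.22 ÷ 0.1376 = BRL 235,808.26
Profit = BRL 235,808.26 − BRL 230,000.00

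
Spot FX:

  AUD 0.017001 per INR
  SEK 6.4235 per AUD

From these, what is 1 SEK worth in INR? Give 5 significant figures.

1 SEK ÷ 6.4235 = 0.155678 AUD
0.155678 AUD ÷ 0.017001 = 9.15701 INR

SEK/INR = 9.1570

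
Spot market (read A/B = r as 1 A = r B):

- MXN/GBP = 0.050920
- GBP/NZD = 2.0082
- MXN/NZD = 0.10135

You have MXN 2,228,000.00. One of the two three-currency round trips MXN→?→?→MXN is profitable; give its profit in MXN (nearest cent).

Profit: MXN 19,950.75

Profitable loop is MXN → GBP → NZD → MXN:
MXN 2,228,000.00 × 0.050920 = GBP 113,449.76
GBP 113,449.76 × 2.0082 = NZD 227,829.81
NZD 227,829.81 ÷ 0.10135 = MXN 2,247,950.75
Profit = MXN 2,247,950.75 − MXN 2,228,000.00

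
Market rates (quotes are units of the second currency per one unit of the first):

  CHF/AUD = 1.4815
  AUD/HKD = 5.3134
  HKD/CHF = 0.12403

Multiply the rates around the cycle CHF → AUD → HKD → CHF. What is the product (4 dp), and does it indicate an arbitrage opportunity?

0.9763 (arbitrage exists)

Around CHF → AUD → HKD → CHF: 1 × 1.4815 × 5.3134 × 0.12403 = 0.976340
Product < 1; profitable direction is CHF → HKD → AUD → CHF.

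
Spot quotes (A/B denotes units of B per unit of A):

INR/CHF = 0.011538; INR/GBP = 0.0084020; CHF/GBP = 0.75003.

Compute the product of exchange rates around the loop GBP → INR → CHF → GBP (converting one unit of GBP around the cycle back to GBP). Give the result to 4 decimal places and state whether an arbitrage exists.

Around GBP → INR → CHF → GBP: 1 ÷ 0.0084020 × 0.011538 × 0.75003 = 1.029975
Product > 1; profitable direction is GBP → INR → CHF → GBP.

1.0300 (arbitrage exists)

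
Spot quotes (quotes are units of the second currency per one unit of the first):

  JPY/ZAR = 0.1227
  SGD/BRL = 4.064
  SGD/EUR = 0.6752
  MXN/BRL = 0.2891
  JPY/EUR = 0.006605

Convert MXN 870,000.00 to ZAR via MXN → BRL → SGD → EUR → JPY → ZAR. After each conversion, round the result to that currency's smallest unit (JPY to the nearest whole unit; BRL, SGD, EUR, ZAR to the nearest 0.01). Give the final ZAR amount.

ZAR 776,278.97

MXN 870,000.00 × 0.2891 = BRL 251,517.00
BRL 251,517.00 ÷ 4.064 = SGD 61,889.03
SGD 61,889.03 × 0.6752 = EUR 41,787.47
EUR 41,787.47 ÷ 0.006605 = JPY 6,326,642
JPY 6,326,642 × 0.1227 = ZAR 776,278.97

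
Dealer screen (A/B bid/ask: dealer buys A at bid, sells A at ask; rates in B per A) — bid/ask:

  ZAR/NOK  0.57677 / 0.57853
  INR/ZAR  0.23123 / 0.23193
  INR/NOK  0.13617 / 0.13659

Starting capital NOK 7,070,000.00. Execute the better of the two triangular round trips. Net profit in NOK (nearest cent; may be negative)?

Net profit: NOK 104,936.12

Best loop NOK → ZAR → INR → NOK:
NOK 7,070,000.00 ÷ 0.57853 (buy ZAR at ask) = ZAR 12,220,628.14
ZAR 12,220,628.14 ÷ 0.23193 (buy INR at ask) = INR 52,691,019.46
INR 52,691,019.46 × 0.13617 (sell INR at bid) = NOK 7,174,936.12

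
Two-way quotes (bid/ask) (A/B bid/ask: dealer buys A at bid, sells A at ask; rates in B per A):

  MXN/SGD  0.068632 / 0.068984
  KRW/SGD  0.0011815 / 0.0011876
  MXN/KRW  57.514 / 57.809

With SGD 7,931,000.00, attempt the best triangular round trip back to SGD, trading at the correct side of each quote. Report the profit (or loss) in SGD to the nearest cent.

Net result: SGD -2,537.82 (no profitable arbitrage after spreads)

Best loop SGD → KRW → MXN → SGD:
SGD 7,931,000.00 ÷ 0.0011876 (buy KRW at ask) = KRW 6,678,174,470
KRW 6,678,174,470 ÷ 57.809 (buy MXN at ask) = MXN 115,521,362.93
MXN 115,521,362.93 × 0.068632 (sell MXN at bid) = SGD 7,928,462.18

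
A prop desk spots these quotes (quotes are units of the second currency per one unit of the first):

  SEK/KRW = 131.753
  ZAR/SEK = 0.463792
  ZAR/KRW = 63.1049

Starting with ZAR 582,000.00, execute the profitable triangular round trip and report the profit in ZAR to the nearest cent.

Profit: ZAR 19,038.51

Profitable loop is ZAR → KRW → SEK → ZAR:
ZAR 582,000.00 × 63.1049 = KRW 36,727,052
KRW 36,727,052 ÷ 131.753 = SEK 278,756.85
SEK 278,756.85 ÷ 0.463792 = ZAR 601,038.51
Profit = ZAR 601,038.51 − ZAR 582,000.00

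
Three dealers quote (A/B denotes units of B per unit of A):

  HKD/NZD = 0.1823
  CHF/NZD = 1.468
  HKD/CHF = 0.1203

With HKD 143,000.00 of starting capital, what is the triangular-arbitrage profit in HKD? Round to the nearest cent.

Profit: HKD 4,615.18

Profitable loop is HKD → NZD → CHF → HKD:
HKD 143,000.00 × 0.1823 = NZD 26,068.90
NZD 26,068.90 ÷ 1.468 = CHF 17,758.11
CHF 17,758.11 ÷ 0.1203 = HKD 147,615.18
Profit = HKD 147,615.18 − HKD 143,000.00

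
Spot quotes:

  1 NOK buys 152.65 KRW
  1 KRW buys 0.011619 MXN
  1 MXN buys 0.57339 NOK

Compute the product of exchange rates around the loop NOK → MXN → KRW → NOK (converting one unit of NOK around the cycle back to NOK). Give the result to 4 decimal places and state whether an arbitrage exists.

Around NOK → MXN → KRW → NOK: 1 ÷ 0.57339 ÷ 0.011619 ÷ 152.65 = 0.983296
Product < 1; profitable direction is NOK → KRW → MXN → NOK.

0.9833 (arbitrage exists)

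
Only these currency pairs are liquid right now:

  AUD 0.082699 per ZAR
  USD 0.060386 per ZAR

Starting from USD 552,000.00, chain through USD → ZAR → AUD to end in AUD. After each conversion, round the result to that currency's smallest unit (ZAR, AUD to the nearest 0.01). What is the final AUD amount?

USD 552,000.00 ÷ 0.060386 = ZAR 9,141,191.67
ZAR 9,141,191.67 × 0.082699 = AUD 755,967.41

AUD 755,967.41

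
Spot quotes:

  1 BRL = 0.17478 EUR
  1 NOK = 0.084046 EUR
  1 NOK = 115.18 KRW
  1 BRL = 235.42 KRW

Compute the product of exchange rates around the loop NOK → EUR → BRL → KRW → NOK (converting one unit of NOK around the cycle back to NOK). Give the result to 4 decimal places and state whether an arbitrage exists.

0.9829 (arbitrage exists)

Around NOK → EUR → BRL → KRW → NOK: 1 × 0.084046 ÷ 0.17478 × 235.42 ÷ 115.18 = 0.982860
Product < 1; profitable direction is NOK → KRW → BRL → EUR → NOK.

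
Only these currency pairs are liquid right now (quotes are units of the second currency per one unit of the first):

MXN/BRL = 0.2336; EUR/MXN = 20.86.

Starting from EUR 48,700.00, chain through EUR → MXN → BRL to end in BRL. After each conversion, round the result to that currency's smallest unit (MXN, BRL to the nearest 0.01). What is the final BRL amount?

EUR 48,700.00 × 20.86 = MXN 1,015,882.00
MXN 1,015,882.00 × 0.2336 = BRL 237,310.04

BRL 237,310.04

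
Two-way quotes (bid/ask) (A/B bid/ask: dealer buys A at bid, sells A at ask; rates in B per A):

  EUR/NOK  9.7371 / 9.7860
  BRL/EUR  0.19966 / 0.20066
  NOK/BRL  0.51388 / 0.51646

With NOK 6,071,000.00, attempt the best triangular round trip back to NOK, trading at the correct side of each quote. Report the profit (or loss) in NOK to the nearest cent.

Best loop NOK → BRL → EUR → NOK:
NOK 6,071,000.00 × 0.51388 (sell NOK at bid) = BRL 3,119,765.48
BRL 3,119,765.48 × 0.19966 (sell BRL at bid) = EUR 622,892.38
EUR 622,892.38 × 9.7371 (sell EUR at bid) = NOK 6,065,165.35

Net result: NOK -5,834.65 (no profitable arbitrage after spreads)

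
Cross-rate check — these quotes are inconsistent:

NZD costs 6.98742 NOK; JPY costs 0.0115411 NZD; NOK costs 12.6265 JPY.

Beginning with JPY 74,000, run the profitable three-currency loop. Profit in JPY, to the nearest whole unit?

Profitable loop is JPY → NZD → NOK → JPY:
JPY 74,000 × 0.0115411 = NZD 854.04
NZD 854.04 × 6.98742 = NOK 5,967.55
NOK 5,967.55 × 12.6265 = JPY 75,349
Profit = JPY 75,349 − JPY 74,000

Profit: JPY 1,349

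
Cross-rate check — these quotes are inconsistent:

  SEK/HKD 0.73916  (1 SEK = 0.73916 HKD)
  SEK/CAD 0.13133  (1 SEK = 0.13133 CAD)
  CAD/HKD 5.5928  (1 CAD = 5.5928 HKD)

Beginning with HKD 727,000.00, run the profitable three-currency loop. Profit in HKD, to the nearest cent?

Profitable loop is HKD → CAD → SEK → HKD:
HKD 727,000.00 ÷ 5.5928 = CAD 129,988.56
CAD 129,988.56 ÷ 0.13133 = SEK 989,785.71
SEK 989,785.71 × 0.73916 = HKD 731,610.00
Profit = HKD 731,610.00 − HKD 727,000.00

Profit: HKD 4,610.00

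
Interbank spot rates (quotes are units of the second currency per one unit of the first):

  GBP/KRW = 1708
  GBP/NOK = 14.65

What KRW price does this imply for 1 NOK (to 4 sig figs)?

1 NOK ÷ 14.65 = 0.0682594 GBP
0.0682594 GBP × 1708 = 116.587 KRW

NOK/KRW = 116.6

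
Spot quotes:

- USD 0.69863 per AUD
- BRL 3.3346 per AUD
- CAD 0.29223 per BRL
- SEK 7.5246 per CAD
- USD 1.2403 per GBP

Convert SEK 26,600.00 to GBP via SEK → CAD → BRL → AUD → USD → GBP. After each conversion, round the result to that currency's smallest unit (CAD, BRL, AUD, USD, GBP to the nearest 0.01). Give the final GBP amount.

SEK 26,600.00 ÷ 7.5246 = CAD 3,535.07
CAD 3,535.07 ÷ 0.29223 = BRL 12,096.88
BRL 12,096.88 ÷ 3.3346 = AUD 3,627.69
AUD 3,627.69 × 0.69863 = USD 2,534.41
USD 2,534.41 ÷ 1.2403 = GBP 2,043.38

GBP 2,043.38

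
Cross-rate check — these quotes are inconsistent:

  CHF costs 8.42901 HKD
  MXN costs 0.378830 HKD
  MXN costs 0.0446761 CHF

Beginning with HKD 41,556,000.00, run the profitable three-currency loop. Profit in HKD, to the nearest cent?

Profitable loop is HKD → CHF → MXN → HKD:
HKD 41,556,000.00 ÷ 8.42901 = CHF 4,930,116.35
CHF 4,930,116.35 ÷ 0.0446761 = MXN 110,352,433.36
MXN 110,352,433.36 × 0.378830 = HKD 41,804,812.33
Profit = HKD 41,804,812.33 − HKD 41,556,000.00

Profit: HKD 248,812.33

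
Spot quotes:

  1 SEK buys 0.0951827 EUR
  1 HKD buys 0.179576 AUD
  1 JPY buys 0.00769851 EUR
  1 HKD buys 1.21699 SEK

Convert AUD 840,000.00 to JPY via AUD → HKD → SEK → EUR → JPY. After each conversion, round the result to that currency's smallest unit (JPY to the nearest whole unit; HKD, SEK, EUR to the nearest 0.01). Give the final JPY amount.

JPY 70,383,255

AUD 840,000.00 ÷ 0.179576 = HKD 4,677,685.21
HKD 4,677,685.21 × 1.21699 = SEK 5,692,696.12
SEK 5,692,696.12 × 0.0951827 = EUR 541,846.19
EUR 541,846.19 ÷ 0.00769851 = JPY 70,383,255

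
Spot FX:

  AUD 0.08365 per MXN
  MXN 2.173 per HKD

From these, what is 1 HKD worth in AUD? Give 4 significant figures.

1 HKD × 2.173 = 2.173 MXN
2.173 MXN × 0.08365 = 0.181771 AUD

HKD/AUD = 0.1818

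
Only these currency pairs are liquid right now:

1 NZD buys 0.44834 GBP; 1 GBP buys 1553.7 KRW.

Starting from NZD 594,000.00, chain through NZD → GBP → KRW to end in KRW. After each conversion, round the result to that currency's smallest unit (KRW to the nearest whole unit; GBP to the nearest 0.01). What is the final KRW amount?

NZD 594,000.00 × 0.44834 = GBP 266,313.96
GBP 266,313.96 × 1553.7 = KRW 413,772,000

KRW 413,772,000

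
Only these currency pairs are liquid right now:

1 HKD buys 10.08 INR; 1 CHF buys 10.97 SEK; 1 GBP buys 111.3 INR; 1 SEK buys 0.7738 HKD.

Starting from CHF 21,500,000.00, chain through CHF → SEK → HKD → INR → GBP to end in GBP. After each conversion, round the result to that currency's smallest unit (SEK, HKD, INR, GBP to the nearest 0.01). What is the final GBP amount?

GBP 16,528,718.40

CHF 21,500,000.00 × 10.97 = SEK 235,855,000.00
SEK 235,855,000.00 × 0.7738 = HKD 182,504,599.00
HKD 182,504,599.00 × 10.08 = INR 1,839,646,357.92
INR 1,839,646,357.92 ÷ 111.3 = GBP 16,528,718.40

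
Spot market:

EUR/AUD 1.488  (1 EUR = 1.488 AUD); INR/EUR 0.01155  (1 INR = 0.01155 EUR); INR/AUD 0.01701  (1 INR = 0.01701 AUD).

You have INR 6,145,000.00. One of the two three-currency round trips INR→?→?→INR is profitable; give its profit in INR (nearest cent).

Profit: INR 63,725.93

Profitable loop is INR → EUR → AUD → INR:
INR 6,145,000.00 × 0.01155 = EUR 70,974.75
EUR 70,974.75 × 1.488 = AUD 105,610.43
AUD 105,610.43 ÷ 0.01701 = INR 6,208,725.93
Profit = INR 6,208,725.93 − INR 6,145,000.00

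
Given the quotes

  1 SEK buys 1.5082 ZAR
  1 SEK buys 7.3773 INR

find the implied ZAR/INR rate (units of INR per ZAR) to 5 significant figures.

ZAR/INR = 4.8915

1 ZAR ÷ 1.5082 = 0.663042 SEK
0.663042 SEK × 7.3773 = 4.89146 INR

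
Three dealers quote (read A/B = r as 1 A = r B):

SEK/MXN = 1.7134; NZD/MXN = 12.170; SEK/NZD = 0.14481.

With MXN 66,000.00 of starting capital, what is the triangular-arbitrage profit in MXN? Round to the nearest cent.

Profitable loop is MXN → SEK → NZD → MXN:
MXN 66,000.00 ÷ 1.7134 = SEK 38,519.90
SEK 38,519.90 × 0.14481 = NZD 5,578.07
NZD 5,578.07 × 12.170 = MXN 67,885.08
Profit = MXN 67,885.08 − MXN 66,000.00

Profit: MXN 1,885.08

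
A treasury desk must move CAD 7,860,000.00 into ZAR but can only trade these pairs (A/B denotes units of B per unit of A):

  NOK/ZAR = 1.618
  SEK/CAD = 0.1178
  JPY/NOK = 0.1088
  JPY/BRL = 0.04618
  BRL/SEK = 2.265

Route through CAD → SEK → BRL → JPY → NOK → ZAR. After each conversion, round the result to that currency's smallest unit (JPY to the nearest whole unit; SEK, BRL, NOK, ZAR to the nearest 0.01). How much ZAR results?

ZAR 112,295,546.52

CAD 7,860,000.00 ÷ 0.1178 = SEK 66,723,259.76
SEK 66,723,259.76 ÷ 2.265 = BRL 29,458,392.83
BRL 29,458,392.83 ÷ 0.04618 = JPY 637,903,699
JPY 637,903,699 × 0.1088 = NOK 69,403,922.45
NOK 69,403,922.45 × 1.618 = ZAR 112,295,546.52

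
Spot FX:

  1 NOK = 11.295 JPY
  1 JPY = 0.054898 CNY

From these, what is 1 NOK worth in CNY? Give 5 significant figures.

NOK/CNY = 0.62007

1 NOK × 11.295 = 11.295 JPY
11.295 JPY × 0.054898 = 0.620073 CNY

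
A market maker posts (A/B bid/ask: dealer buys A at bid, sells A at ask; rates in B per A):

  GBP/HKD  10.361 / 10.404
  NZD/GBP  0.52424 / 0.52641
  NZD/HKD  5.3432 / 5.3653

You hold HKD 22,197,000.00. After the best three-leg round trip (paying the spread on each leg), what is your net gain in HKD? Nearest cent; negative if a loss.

Best loop HKD → NZD → GBP → HKD:
HKD 22,197,000.00 ÷ 5.3653 (buy NZD at ask) = NZD 4,137,140.51
NZD 4,137,140.51 × 0.52424 (sell NZD at bid) = GBP 2,168,854.54
GBP 2,168,854.54 × 10.361 (sell GBP at bid) = HKD 22,471,501.92

Net profit: HKD 274,501.92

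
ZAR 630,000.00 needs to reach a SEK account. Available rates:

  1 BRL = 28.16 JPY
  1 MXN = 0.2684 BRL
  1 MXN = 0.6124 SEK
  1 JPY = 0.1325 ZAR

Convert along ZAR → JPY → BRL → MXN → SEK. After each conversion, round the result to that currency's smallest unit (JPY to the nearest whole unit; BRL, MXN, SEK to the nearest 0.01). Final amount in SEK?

SEK 385,251.81

ZAR 630,000.00 ÷ 0.1325 = JPY 4,754,717
JPY 4,754,717 ÷ 28.16 = BRL 168,846.48
BRL 168,846.48 ÷ 0.2684 = MXN 629,085.25
MXN 629,085.25 × 0.6124 = SEK 385,251.81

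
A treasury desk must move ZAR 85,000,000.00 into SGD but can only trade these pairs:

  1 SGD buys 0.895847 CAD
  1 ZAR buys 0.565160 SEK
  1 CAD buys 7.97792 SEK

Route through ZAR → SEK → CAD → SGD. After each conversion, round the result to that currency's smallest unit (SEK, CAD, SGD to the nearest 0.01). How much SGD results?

ZAR 85,000,000.00 × 0.565160 = SEK 48,038,600.00
SEK 48,038,600.00 ÷ 7.97792 = CAD 6,021,444.19
CAD 6,021,444.19 ÷ 0.895847 = SGD 6,721,509.58

SGD 6,721,509.58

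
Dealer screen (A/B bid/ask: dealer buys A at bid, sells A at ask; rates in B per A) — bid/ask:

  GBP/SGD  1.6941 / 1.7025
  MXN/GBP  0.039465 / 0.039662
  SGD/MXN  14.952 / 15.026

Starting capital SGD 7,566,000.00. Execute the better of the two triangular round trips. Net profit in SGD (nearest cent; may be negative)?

Best loop SGD → MXN → GBP → SGD:
SGD 7,566,000.00 × 14.952 (sell SGD at bid) = MXN 113,126,832.00
MXN 113,126,832.00 × 0.039465 (sell MXN at bid) = GBP 4,464,550.42
GBP 4,464,550.42 × 1.6941 (sell GBP at bid) = SGD 7,563,394.87

Net result: SGD -2,605.13 (no profitable arbitrage after spreads)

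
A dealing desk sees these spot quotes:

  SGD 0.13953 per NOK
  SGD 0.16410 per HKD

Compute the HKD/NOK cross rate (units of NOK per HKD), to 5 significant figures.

1 HKD × 0.16410 = 0.1641 SGD
0.1641 SGD ÷ 0.13953 = 1.17609 NOK

HKD/NOK = 1.1761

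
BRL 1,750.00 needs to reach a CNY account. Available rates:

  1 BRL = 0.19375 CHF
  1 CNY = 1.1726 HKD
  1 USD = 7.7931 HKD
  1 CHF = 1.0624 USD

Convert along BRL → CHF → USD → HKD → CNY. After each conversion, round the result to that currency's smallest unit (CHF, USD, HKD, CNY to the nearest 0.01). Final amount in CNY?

CNY 2,394.02

BRL 1,750.00 × 0.19375 = CHF 339.06
CHF 339.06 × 1.0624 = USD 360.22
USD 360.22 × 7.7931 = HKD 2,807.23
HKD 2,807.23 ÷ 1.1726 = CNY 2,394.02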